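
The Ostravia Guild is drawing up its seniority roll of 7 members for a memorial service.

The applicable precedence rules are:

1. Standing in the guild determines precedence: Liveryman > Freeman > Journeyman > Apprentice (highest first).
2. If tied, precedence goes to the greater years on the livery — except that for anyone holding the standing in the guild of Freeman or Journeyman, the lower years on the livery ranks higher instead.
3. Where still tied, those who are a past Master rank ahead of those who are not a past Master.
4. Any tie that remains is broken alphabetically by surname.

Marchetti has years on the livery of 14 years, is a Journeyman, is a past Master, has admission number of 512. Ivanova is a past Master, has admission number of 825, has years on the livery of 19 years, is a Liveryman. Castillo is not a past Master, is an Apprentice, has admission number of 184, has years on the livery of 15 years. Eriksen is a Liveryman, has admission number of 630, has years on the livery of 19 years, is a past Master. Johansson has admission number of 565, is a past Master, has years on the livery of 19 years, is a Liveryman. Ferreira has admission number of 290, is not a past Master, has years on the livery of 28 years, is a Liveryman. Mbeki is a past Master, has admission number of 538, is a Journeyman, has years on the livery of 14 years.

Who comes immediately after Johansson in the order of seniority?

Marchetti

By standing in the guild: Ferreira, Eriksen, Ivanova and Johansson (Liveryman); then Marchetti and Mbeki (Journeyman); then Castillo (Apprentice).
Among Ferreira, Eriksen, Ivanova and Johansson, by years on the livery (higher first): Ferreira (28 years) before Eriksen, Ivanova and Johansson (19 years).
Eriksen, Ivanova and Johansson are each a past Master, so the next rule applies.
Among Eriksen, Ivanova and Johansson, alphabetically by surname: Eriksen before Ivanova before Johansson.
Marchetti and Mbeki both have years on the livery 14 years, so the next rule applies.
Marchetti and Mbeki are each a past Master, so the next rule applies.
Among Marchetti and Mbeki, alphabetically by surname: Marchetti before Mbeki.
Order: Ferreira, Eriksen, Ivanova, Johansson, Marchetti, Mbeki, Castillo.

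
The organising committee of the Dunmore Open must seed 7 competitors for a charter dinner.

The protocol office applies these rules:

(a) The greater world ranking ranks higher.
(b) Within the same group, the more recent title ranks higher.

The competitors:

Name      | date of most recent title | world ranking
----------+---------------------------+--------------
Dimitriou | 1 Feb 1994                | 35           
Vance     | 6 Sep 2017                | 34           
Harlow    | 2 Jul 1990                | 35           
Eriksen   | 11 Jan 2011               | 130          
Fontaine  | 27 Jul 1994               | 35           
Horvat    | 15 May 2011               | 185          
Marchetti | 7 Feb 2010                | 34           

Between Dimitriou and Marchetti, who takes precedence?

By world ranking (higher first): Horvat (185); then Eriksen (130); then Fontaine, Dimitriou and Harlow (each 35); then Vance and Marchetti (both 34).
Among Fontaine, Dimitriou and Harlow, by date of most recent title (later first): Fontaine (27 Jul 1994) before Dimitriou (1 Feb 1994) before Harlow (2 Jul 1990).
Among Vance and Marchetti, by date of most recent title (later first): Vance (6 Sep 2017) before Marchetti (7 Feb 2010).
So Dimitriou takes precedence.

Dimitriou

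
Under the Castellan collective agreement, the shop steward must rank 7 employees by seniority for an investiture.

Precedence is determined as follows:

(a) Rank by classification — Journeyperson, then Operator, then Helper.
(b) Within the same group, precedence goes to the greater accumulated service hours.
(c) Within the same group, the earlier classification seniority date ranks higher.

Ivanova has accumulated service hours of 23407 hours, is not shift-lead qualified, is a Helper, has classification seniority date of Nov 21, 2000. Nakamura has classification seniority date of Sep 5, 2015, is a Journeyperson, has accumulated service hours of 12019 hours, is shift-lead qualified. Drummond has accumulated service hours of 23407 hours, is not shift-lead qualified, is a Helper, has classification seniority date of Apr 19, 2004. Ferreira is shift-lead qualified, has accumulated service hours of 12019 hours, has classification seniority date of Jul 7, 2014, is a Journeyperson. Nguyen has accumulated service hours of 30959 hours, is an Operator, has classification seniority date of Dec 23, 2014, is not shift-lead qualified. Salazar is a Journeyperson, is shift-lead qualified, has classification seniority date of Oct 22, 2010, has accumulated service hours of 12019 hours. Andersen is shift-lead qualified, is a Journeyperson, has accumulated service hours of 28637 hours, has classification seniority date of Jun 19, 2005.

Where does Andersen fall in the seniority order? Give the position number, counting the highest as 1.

1

By classification: Andersen, Salazar, Ferreira and Nakamura (Journeyperson); then Nguyen (Operator); then Ivanova and Drummond (Helper).
Among Andersen, Salazar, Ferreira and Nakamura, by accumulated service hours (higher first): Andersen (28637 hours) before Salazar, Ferreira and Nakamura (12019 hours).
Among Salazar, Ferreira and Nakamura, by classification seniority date (earlier first): Salazar (Oct 22, 2010) before Ferreira (Jul 7, 2014) before Nakamura (Sep 5, 2015).
Ivanova and Drummond both have accumulated service hours 23407 hours, so the next rule applies.
Among Ivanova and Drummond, by classification seniority date (earlier first): Ivanova (Nov 21, 2000) before Drummond (Apr 19, 2004).
Order: Andersen, Salazar, Ferreira, Nakamura, Nguyen, Ivanova, Drummond. So position 1.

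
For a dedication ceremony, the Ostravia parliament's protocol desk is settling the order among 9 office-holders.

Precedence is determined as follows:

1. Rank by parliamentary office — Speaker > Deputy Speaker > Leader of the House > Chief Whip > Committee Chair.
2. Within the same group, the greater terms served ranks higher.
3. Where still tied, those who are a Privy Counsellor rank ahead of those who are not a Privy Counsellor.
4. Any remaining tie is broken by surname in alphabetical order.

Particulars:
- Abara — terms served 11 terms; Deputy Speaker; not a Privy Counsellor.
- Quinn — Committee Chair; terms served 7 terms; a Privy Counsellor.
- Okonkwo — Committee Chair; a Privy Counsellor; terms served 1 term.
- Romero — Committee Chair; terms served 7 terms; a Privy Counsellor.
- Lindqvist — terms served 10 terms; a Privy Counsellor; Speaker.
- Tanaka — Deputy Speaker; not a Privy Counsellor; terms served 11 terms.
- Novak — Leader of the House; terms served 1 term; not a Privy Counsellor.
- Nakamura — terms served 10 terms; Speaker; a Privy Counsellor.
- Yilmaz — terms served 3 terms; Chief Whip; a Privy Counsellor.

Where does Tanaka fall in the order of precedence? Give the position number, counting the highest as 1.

By parliamentary office: Lindqvist and Nakamura (Speaker); then Abara and Tanaka (Deputy Speaker); then Novak (Leader of the House); then Yilmaz (Chief Whip); then Quinn, Romero and Okonkwo (Committee Chair).
Lindqvist and Nakamura both have terms served 10 terms, so the next rule applies.
Lindqvist and Nakamura are each a Privy Counsellor, so the next rule applies.
Among Lindqvist and Nakamura, alphabetically by surname: Lindqvist before Nakamura.
Abara and Tanaka both have terms served 11 terms, so the next rule applies.
Abara and Tanaka are each not a Privy Counsellor, so the next rule applies.
Among Abara and Tanaka, alphabetically by surname: Abara before Tanaka.
Among Quinn, Romero and Okonkwo, by terms served (higher first): Quinn and Romero (7 terms) before Okonkwo (1 term).
Quinn and Romero are each a Privy Counsellor, so the next rule applies.
Among Quinn and Romero, alphabetically by surname: Quinn before Romero.
Order: Lindqvist, Nakamura, Abara, Tanaka, Novak, Yilmaz, Quinn, Romero, Okonkwo. So position 4.

4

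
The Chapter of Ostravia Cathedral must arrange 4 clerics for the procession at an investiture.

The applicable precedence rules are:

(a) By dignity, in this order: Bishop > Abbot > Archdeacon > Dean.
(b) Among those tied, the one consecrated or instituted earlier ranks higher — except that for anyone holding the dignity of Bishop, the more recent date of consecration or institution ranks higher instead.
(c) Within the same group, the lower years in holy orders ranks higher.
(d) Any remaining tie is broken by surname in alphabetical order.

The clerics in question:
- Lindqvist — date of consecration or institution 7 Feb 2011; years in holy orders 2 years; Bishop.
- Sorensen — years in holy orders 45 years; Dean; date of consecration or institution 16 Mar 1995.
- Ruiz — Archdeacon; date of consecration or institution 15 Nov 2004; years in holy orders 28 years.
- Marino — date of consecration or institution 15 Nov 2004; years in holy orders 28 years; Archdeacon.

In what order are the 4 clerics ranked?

Lindqvist, Marino, Ruiz, Sorensen

By dignity: Lindqvist (Bishop); then Marino and Ruiz (Archdeacon); then Sorensen (Dean).
Marino and Ruiz both have date of consecration or institution 15 Nov 2004, so the next rule applies.
Marino and Ruiz both have years in holy orders 28 years, so the next rule applies.
Among Marino and Ruiz, alphabetically by surname: Marino before Ruiz.
Full order: Lindqvist, Marino, Ruiz, Sorensen.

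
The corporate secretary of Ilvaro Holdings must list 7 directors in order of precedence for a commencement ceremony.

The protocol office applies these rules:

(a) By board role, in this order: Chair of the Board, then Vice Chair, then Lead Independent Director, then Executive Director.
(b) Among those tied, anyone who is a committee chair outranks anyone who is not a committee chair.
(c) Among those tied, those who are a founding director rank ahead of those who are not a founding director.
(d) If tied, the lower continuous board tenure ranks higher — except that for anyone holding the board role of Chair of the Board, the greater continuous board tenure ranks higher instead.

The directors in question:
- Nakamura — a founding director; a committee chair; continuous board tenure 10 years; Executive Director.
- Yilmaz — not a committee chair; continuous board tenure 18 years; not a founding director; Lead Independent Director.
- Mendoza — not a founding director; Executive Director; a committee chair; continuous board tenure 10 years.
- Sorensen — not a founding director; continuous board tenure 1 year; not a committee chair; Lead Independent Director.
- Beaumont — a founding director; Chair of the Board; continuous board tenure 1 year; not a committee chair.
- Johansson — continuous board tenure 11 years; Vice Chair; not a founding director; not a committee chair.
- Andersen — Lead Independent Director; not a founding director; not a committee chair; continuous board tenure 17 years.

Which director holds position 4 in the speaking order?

Andersen

By board role: Beaumont (Chair of the Board); then Johansson (Vice Chair); then Sorensen, Andersen and Yilmaz (Lead Independent Director); then Nakamura and Mendoza (Executive Director).
Sorensen, Andersen and Yilmaz are each not a committee chair, so the next rule applies.
Sorensen, Andersen and Yilmaz are each not a founding director, so the next rule applies.
Among Sorensen, Andersen and Yilmaz, by continuous board tenure (lower first): Sorensen (1 year) before Andersen (17 years) before Yilmaz (18 years).
Nakamura and Mendoza are each a committee chair, so the next rule applies.
Among Nakamura and Mendoza, a founding director before not a founding director: Nakamura (a founding director) before Mendoza (not a founding director).
Order: Beaumont, Johansson, Sorensen, Andersen, Yilmaz, Nakamura, Mendoza.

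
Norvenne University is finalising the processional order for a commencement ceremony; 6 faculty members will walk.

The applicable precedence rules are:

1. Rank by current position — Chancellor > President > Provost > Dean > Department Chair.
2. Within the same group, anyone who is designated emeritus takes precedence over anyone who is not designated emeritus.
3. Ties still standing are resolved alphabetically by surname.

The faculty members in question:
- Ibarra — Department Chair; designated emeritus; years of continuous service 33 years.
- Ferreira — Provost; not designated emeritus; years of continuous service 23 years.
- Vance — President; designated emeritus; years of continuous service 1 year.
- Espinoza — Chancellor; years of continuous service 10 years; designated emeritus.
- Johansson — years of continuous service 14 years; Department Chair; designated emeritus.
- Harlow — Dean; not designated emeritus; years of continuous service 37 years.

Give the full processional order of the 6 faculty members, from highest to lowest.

Espinoza, Vance, Ferreira, Harlow, Ibarra, Johansson

By current position: Espinoza (Chancellor); then Vance (President); then Ferreira (Provost); then Harlow (Dean); then Ibarra and Johansson (Department Chair).
Ibarra and Johansson are each designated emeritus, so the next rule applies.
Among Ibarra and Johansson, alphabetically by surname: Ibarra before Johansson.
Full order: Espinoza, Vance, Ferreira, Harlow, Ibarra, Johansson.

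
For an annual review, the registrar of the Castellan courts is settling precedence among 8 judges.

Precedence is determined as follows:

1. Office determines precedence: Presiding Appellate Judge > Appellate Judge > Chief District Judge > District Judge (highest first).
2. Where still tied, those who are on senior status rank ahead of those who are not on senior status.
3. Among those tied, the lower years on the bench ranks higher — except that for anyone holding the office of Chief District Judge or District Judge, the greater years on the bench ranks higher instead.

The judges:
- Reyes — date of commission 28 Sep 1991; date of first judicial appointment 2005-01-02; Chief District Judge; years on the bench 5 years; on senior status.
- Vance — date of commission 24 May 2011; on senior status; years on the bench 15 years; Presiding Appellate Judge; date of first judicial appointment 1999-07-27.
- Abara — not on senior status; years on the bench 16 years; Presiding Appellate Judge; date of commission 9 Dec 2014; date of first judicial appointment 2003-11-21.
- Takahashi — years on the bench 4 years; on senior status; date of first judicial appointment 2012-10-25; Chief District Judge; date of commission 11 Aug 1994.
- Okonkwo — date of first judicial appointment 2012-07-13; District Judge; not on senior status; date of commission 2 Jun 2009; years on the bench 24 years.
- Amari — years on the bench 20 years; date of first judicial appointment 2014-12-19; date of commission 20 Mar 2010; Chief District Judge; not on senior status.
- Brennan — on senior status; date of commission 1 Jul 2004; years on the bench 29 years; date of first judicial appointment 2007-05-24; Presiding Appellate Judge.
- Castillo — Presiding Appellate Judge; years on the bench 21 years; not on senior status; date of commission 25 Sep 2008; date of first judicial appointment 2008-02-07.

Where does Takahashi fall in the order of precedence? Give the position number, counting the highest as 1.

6

By office: Vance, Brennan, Abara and Castillo (Presiding Appellate Judge); then Reyes, Takahashi and Amari (Chief District Judge); then Okonkwo (District Judge).
Among Vance, Brennan, Abara and Castillo, on senior status before not on senior status: Vance and Brennan (on senior status) before Abara and Castillo (not on senior status).
Among Vance and Brennan, by years on the bench (lower first): Vance (15 years) before Brennan (29 years).
Among Abara and Castillo, by years on the bench (lower first): Abara (16 years) before Castillo (21 years).
Among Reyes, Takahashi and Amari, on senior status before not on senior status: Reyes and Takahashi (on senior status) before Amari (not on senior status).
Among Reyes and Takahashi, by years on the bench (higher first) (reversed rule for this group): Reyes (5 years) before Takahashi (4 years).
Order: Vance, Brennan, Abara, Castillo, Reyes, Takahashi, Amari, Okonkwo. So position 6.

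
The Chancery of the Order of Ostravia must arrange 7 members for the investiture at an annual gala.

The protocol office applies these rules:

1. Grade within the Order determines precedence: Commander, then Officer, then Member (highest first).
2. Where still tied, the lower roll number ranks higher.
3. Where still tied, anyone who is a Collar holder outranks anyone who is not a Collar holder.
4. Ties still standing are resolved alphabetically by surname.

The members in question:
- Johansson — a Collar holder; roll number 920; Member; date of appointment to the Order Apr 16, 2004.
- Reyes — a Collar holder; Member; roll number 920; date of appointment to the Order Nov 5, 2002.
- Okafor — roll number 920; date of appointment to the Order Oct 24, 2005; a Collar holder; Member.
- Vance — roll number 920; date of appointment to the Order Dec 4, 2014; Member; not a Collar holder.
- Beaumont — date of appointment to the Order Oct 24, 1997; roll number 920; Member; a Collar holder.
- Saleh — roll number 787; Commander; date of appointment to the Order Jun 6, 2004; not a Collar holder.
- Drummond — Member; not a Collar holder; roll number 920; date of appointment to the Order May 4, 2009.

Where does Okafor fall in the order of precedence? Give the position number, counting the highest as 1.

By grade within the Order: Saleh (Commander); then Beaumont, Johansson, Okafor, Reyes, Drummond and Vance (Member).
Beaumont, Johansson, Okafor, Reyes, Drummond and Vance all have roll number 920, so the next rule applies.
Among Beaumont, Johansson, Okafor, Reyes, Drummond and Vance, a Collar holder before not a Collar holder: Beaumont, Johansson, Okafor and Reyes (a Collar holder) before Drummond and Vance (not a Collar holder).
Among Beaumont, Johansson, Okafor and Reyes, alphabetically by surname: Beaumont before Johansson before Okafor before Reyes.
Among Drummond and Vance, alphabetically by surname: Drummond before Vance.
Order: Saleh, Beaumont, Johansson, Okafor, Reyes, Drummond, Vance. So position 4.

4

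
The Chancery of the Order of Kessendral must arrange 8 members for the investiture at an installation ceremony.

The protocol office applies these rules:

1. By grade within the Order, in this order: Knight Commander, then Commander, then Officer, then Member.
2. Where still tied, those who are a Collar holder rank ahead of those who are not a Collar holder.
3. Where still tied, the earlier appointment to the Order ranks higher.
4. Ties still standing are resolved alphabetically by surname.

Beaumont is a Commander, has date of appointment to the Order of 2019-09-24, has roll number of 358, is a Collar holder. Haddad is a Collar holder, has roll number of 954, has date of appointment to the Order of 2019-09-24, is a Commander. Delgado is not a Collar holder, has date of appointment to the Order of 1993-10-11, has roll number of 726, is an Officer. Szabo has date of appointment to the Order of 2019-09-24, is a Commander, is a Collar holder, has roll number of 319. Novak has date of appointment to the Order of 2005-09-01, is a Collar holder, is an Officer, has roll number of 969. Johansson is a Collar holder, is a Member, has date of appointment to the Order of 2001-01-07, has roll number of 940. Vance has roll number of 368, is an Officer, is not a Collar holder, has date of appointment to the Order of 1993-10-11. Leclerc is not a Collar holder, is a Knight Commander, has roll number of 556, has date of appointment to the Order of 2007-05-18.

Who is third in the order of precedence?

Haddad

By grade within the Order: Leclerc (Knight Commander); then Beaumont, Haddad and Szabo (Commander); then Novak, Delgado and Vance (Officer); then Johansson (Member).
Beaumont, Haddad and Szabo are each a Collar holder, so the next rule applies.
Beaumont, Haddad and Szabo all have date of appointment to the Order 2019-09-24, so the next rule applies.
Among Beaumont, Haddad and Szabo, alphabetically by surname: Beaumont before Haddad before Szabo.
Among Novak, Delgado and Vance, a Collar holder before not a Collar holder: Novak (a Collar holder) before Delgado and Vance (not a Collar holder).
Delgado and Vance both have date of appointment to the Order 1993-10-11, so the next rule applies.
Among Delgado and Vance, alphabetically by surname: Delgado before Vance.
Order: Leclerc, Beaumont, Haddad, Szabo, Novak, Delgado, Vance, Johansson.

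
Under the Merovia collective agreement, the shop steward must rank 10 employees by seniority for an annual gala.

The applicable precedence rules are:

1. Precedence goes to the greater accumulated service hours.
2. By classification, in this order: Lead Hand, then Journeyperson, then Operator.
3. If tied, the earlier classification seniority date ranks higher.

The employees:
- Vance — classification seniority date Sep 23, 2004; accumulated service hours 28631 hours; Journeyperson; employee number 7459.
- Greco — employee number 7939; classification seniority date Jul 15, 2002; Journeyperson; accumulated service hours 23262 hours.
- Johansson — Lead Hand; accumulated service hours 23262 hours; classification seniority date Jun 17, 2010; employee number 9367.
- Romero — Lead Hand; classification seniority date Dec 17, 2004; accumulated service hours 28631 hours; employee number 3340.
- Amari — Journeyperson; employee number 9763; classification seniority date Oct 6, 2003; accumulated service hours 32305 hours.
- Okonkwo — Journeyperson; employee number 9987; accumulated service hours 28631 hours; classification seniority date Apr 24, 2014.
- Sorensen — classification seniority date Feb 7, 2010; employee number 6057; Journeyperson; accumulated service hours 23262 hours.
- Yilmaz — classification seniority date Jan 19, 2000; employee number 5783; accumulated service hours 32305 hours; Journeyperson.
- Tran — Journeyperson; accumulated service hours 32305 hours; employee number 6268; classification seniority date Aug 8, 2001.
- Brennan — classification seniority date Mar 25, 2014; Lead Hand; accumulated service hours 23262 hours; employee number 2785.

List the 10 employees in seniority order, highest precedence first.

By accumulated service hours (higher first): Yilmaz, Tran and Amari (each 32305 hours); then Romero, Vance and Okonkwo (each 28631 hours); then Johansson, Brennan, Greco and Sorensen (each 23262 hours).
Yilmaz, Tran and Amari are each Journeyperson, so the next rule applies.
Among Yilmaz, Tran and Amari, by classification seniority date (earlier first): Yilmaz (Jan 19, 2000) before Tran (Aug 8, 2001) before Amari (Oct 6, 2003).
Among Romero, Vance and Okonkwo, by classification: Romero (Lead Hand) before Vance and Okonkwo (Journeyperson).
Among Vance and Okonkwo, by classification seniority date (earlier first): Vance (Sep 23, 2004) before Okonkwo (Apr 24, 2014).
Among Johansson, Brennan, Greco and Sorensen, by classification: Johansson and Brennan (Lead Hand) before Greco and Sorensen (Journeyperson).
Among Johansson and Brennan, by classification seniority date (earlier first): Johansson (Jun 17, 2010) before Brennan (Mar 25, 2014).
Among Greco and Sorensen, by classification seniority date (earlier first): Greco (Jul 15, 2002) before Sorensen (Feb 7, 2010).
Full order: Yilmaz, Tran, Amari, Romero, Vance, Okonkwo, Johansson, Brennan, Greco, Sorensen.

Yilmaz, Tran, Amari, Romero, Vance, Okonkwo, Johansson, Brennan, Greco, Sorensen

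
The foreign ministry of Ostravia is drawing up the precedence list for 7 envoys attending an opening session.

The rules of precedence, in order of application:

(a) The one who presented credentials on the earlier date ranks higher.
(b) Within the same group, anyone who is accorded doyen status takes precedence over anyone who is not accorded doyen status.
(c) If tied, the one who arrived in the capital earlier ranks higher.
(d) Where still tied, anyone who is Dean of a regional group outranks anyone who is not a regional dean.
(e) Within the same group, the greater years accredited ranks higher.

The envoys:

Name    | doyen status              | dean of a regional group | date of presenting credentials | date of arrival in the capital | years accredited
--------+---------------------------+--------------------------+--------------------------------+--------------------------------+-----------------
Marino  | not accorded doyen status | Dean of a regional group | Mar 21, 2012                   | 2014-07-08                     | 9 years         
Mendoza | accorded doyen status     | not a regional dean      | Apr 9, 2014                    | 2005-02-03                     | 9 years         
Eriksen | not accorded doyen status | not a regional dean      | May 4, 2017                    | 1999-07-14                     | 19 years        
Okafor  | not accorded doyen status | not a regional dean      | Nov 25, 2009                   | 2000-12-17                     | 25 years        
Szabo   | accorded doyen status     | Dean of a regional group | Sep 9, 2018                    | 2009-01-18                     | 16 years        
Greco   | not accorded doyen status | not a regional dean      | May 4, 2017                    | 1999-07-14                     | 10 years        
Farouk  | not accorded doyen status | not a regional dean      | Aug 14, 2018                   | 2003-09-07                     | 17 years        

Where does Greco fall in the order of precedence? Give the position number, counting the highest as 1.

By date of presenting credentials (earlier first): Okafor (Nov 25, 2009); then Marino (Mar 21, 2012); then Mendoza (Apr 9, 2014); then Eriksen and Greco (both May 4, 2017); then Farouk (Aug 14, 2018); then Szabo (Sep 9, 2018).
Eriksen and Greco are each not accorded doyen status, so the next rule applies.
Eriksen and Greco both have date of arrival in the capital 1999-07-14, so the next rule applies.
Eriksen and Greco are each not a regional dean, so the next rule applies.
Among Eriksen and Greco, by years accredited (higher first): Eriksen (19 years) before Greco (10 years).
Order: Okafor, Marino, Mendoza, Eriksen, Greco, Farouk, Szabo. So position 5.

5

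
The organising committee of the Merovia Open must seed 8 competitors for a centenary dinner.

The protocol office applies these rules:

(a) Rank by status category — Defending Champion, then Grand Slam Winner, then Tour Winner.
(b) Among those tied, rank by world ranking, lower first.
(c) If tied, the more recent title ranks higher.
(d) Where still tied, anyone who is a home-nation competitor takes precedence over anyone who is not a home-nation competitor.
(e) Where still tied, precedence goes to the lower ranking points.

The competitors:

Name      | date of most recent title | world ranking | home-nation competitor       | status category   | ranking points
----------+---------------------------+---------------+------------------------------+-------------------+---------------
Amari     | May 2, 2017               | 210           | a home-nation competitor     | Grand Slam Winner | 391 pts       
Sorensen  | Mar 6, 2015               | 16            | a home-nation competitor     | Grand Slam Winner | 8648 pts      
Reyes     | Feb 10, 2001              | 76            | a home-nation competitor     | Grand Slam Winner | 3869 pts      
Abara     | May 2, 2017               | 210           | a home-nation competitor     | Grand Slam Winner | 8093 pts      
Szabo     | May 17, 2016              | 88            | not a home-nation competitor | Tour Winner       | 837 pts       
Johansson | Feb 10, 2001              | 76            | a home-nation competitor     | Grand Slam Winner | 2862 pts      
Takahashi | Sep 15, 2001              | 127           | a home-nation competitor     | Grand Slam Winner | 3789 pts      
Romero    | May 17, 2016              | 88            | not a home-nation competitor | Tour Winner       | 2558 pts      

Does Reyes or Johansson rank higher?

Johansson

By status category: Sorensen, Johansson, Reyes, Takahashi, Amari and Abara (Grand Slam Winner); then Szabo and Romero (Tour Winner).
Among Sorensen, Johansson, Reyes, Takahashi, Amari and Abara, by world ranking (lower first): Sorensen (16) before Johansson and Reyes (76) before Takahashi (127) before Amari and Abara (210).
Johansson and Reyes both have date of most recent title Feb 10, 2001, so the next rule applies.
Johansson and Reyes are each a home-nation competitor, so the next rule applies.
Among Johansson and Reyes, by ranking points (lower first): Johansson (2862 pts) before Reyes (3869 pts).
Amari and Abara both have date of most recent title May 2, 2017, so the next rule applies.
Amari and Abara are each a home-nation competitor, so the next rule applies.
Among Amari and Abara, by ranking points (lower first): Amari (391 pts) before Abara (8093 pts).
Szabo and Romero both have world ranking 88, so the next rule applies.
Szabo and Romero both have date of most recent title May 17, 2016, so the next rule applies.
Szabo and Romero are each not a home-nation competitor, so the next rule applies.
Among Szabo and Romero, by ranking points (lower first): Szabo (837 pts) before Romero (2558 pts).
So Johansson takes precedence.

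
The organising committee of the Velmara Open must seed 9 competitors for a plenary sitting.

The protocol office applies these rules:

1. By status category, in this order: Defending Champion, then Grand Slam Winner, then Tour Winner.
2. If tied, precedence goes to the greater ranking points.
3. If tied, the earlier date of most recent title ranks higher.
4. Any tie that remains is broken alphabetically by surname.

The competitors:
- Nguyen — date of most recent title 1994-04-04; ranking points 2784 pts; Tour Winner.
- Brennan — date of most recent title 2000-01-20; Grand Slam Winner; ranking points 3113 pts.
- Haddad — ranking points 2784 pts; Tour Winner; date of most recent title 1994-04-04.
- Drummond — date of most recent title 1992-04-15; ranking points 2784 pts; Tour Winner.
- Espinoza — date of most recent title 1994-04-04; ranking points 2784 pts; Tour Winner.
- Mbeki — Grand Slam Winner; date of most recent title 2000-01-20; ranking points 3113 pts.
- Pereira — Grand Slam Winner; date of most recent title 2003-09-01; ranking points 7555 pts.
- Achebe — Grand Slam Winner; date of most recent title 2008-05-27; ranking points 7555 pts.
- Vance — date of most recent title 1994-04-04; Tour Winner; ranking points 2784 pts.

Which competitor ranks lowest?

By status category: Pereira, Achebe, Brennan and Mbeki (Grand Slam Winner); then Drummond, Espinoza, Haddad, Nguyen and Vance (Tour Winner).
Among Pereira, Achebe, Brennan and Mbeki, by ranking points (higher first): Pereira and Achebe (7555 pts) before Brennan and Mbeki (3113 pts).
Among Pereira and Achebe, by date of most recent title (earlier first): Pereira (2003-09-01) before Achebe (2008-05-27).
Brennan and Mbeki both have date of most recent title 2000-01-20, so the next rule applies.
Among Brennan and Mbeki, alphabetically by surname: Brennan before Mbeki.
Drummond, Espinoza, Haddad, Nguyen and Vance all have ranking points 2784 pts, so the next rule applies.
Among Drummond, Espinoza, Haddad, Nguyen and Vance, by date of most recent title (earlier first): Drummond (1992-04-15) before Espinoza, Haddad, Nguyen and Vance (1994-04-04).
Among Espinoza, Haddad, Nguyen and Vance, alphabetically by surname: Espinoza before Haddad before Nguyen before Vance.
Order: Pereira, Achebe, Brennan, Mbeki, Drummond, Espinoza, Haddad, Nguyen, Vance.

Vance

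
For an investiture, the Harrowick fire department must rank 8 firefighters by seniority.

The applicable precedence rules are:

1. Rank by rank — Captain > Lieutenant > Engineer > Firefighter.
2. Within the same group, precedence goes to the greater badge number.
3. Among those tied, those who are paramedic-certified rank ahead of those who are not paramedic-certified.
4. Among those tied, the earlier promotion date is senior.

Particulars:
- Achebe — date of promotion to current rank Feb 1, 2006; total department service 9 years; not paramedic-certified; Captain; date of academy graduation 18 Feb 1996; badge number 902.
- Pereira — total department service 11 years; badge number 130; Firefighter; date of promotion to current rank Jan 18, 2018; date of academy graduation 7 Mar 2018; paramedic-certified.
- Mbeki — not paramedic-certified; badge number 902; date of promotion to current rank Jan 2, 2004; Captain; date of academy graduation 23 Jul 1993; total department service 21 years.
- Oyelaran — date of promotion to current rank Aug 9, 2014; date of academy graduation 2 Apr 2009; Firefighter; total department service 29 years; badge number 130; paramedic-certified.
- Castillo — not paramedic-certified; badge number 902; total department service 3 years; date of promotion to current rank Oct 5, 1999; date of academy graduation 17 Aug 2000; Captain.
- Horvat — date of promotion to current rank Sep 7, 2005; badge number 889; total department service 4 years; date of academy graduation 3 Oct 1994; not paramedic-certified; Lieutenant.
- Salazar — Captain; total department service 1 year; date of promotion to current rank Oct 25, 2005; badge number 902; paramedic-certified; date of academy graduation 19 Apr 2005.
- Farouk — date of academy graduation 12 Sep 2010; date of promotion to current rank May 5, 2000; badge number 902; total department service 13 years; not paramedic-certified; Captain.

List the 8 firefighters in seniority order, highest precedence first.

By rank: Salazar, Castillo, Farouk, Mbeki and Achebe (Captain); then Horvat (Lieutenant); then Oyelaran and Pereira (Firefighter).
Salazar, Castillo, Farouk, Mbeki and Achebe all have badge number 902, so the next rule applies.
Among Salazar, Castillo, Farouk, Mbeki and Achebe, paramedic-certified before not paramedic-certified: Salazar (paramedic-certified) before Castillo, Farouk, Mbeki and Achebe (not paramedic-certified).
Among Castillo, Farouk, Mbeki and Achebe, by date of promotion to current rank (earlier first): Castillo (Oct 5, 1999) before Farouk (May 5, 2000) before Mbeki (Jan 2, 2004) before Achebe (Feb 1, 2006).
Oyelaran and Pereira both have badge number 130, so the next rule applies.
Oyelaran and Pereira are each paramedic-certified, so the next rule applies.
Among Oyelaran and Pereira, by date of promotion to current rank (earlier first): Oyelaran (Aug 9, 2014) before Pereira (Jan 18, 2018).
Full order: Salazar, Castillo, Farouk, Mbeki, Achebe, Horvat, Oyelaran, Pereira.

Salazar, Castillo, Farouk, Mbeki, Achebe, Horvat, Oyelaran, Pereira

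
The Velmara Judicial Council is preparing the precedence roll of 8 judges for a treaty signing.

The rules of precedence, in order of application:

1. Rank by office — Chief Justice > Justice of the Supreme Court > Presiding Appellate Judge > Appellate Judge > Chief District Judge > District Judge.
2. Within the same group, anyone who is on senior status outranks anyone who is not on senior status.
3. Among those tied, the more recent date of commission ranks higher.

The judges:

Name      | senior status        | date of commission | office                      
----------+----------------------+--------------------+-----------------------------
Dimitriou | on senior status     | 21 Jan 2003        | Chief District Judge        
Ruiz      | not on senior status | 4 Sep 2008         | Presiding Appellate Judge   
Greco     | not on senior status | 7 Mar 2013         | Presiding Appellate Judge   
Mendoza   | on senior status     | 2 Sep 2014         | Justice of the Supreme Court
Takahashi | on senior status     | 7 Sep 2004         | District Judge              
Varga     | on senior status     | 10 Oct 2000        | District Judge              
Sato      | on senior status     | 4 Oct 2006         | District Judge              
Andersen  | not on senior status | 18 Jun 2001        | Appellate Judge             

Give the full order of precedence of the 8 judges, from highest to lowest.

By office: Mendoza (Justice of the Supreme Court); then Greco and Ruiz (Presiding Appellate Judge); then Andersen (Appellate Judge); then Dimitriou (Chief District Judge); then Sato, Takahashi and Varga (District Judge).
Greco and Ruiz are each not on senior status, so the next rule applies.
Among Greco and Ruiz, by date of commission (later first): Greco (7 Mar 2013) before Ruiz (4 Sep 2008).
Sato, Takahashi and Varga are each on senior status, so the next rule applies.
Among Sato, Takahashi and Varga, by date of commission (later first): Sato (4 Oct 2006) before Takahashi (7 Sep 2004) before Varga (10 Oct 2000).
Full order: Mendoza, Greco, Ruiz, Andersen, Dimitriou, Sato, Takahashi, Varga.

Mendoza, Greco, Ruiz, Andersen, Dimitriou, Sato, Takahashi, Varga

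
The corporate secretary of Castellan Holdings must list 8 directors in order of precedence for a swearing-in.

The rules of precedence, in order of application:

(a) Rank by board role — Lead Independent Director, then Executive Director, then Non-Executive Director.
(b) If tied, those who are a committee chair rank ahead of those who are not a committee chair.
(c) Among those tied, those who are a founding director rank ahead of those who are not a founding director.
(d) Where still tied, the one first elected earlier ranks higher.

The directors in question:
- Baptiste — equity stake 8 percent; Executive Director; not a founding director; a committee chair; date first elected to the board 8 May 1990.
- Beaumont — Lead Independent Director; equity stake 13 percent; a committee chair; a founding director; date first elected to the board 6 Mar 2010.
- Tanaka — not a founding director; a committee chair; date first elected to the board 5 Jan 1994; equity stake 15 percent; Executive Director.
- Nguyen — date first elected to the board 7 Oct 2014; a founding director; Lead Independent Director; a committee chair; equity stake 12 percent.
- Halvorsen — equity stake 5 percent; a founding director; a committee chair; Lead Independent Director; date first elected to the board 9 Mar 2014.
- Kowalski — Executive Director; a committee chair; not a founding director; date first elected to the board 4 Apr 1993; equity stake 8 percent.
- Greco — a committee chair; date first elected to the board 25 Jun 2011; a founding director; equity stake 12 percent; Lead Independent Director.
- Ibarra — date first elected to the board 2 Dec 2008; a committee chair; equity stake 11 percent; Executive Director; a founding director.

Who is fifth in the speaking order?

By board role: Beaumont, Greco, Halvorsen and Nguyen (Lead Independent Director); then Ibarra, Baptiste, Kowalski and Tanaka (Executive Director).
Beaumont, Greco, Halvorsen and Nguyen are each a committee chair, so the next rule applies.
Beaumont, Greco, Halvorsen and Nguyen are each a founding director, so the next rule applies.
Among Beaumont, Greco, Halvorsen and Nguyen, by date first elected to the board (earlier first): Beaumont (6 Mar 2010) before Greco (25 Jun 2011) before Halvorsen (9 Mar 2014) before Nguyen (7 Oct 2014).
Ibarra, Baptiste, Kowalski and Tanaka are each a committee chair, so the next rule applies.
Among Ibarra, Baptiste, Kowalski and Tanaka, a founding director before not a founding director: Ibarra (a founding director) before Baptiste, Kowalski and Tanaka (not a founding director).
Among Baptiste, Kowalski and Tanaka, by date first elected to the board (earlier first): Baptiste (8 May 1990) before Kowalski (4 Apr 1993) before Tanaka (5 Jan 1994).
Order: Beaumont, Greco, Halvorsen, Nguyen, Ibarra, Baptiste, Kowalski, Tanaka.

Ibarra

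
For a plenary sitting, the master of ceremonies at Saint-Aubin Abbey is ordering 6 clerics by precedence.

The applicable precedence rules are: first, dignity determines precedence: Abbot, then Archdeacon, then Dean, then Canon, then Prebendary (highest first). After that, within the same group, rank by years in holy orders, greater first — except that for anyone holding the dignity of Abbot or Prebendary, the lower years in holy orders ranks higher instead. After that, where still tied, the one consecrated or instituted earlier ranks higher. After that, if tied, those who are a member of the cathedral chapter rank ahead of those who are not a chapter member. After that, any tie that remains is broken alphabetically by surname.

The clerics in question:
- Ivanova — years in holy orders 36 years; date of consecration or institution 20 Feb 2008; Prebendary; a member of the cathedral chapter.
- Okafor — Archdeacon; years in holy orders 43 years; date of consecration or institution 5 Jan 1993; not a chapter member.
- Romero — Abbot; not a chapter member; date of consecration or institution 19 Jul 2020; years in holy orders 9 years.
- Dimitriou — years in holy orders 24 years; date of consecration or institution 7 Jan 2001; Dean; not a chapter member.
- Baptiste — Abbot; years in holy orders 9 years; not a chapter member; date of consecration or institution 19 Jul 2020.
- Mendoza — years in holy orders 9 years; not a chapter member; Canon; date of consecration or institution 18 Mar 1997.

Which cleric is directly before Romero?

By dignity: Baptiste and Romero (Abbot); then Okafor (Archdeacon); then Dimitriou (Dean); then Mendoza (Canon); then Ivanova (Prebendary).
Baptiste and Romero both have years in holy orders 9 years, so the next rule applies.
Baptiste and Romero both have date of consecration or institution 19 Jul 2020, so the next rule applies.
Baptiste and Romero are each not a chapter member, so the next rule applies.
Among Baptiste and Romero, alphabetically by surname: Baptiste before Romero.
Order: Baptiste, Romero, Okafor, Dimitriou, Mendoza, Ivanova.

Baptiste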